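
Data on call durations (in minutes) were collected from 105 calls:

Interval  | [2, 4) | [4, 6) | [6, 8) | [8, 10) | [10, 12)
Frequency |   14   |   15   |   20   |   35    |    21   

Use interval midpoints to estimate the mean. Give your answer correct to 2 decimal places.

Midpoints: 3, 5, 7, 9, 11
Σfm = 14×3 + 15×5 + 20×7 + 35×9 + 21×11 = 803
n = Σf = 105
Mean = 803 / 105 = 7.6476

7.65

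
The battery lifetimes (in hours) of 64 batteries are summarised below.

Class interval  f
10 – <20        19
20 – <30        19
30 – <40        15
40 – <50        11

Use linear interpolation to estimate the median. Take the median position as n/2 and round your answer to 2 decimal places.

Cumulative frequencies: 19, 38, 53, 64
n = 64; position = n/2 = 32.
This falls in the class 20 – <30: L = 20, F = 19, f = 19, h = 10.
Median ≈ 20 + ((32 − 19) / 19) × 10 = 26.8421

26.84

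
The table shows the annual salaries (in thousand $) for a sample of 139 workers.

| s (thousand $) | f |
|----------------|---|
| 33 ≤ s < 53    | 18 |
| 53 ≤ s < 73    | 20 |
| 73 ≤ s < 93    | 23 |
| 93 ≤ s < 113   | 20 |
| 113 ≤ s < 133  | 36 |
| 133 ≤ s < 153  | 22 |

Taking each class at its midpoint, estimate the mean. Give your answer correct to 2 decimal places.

Midpoints: 43, 63, 83, 103, 123, 143
Σfm = 18×43 + 20×63 + 23×83 + 20×103 + 36×123 + 22×143 = 13577
n = Σf = 139
Mean = 13577 / 139 = 97.6763

97.68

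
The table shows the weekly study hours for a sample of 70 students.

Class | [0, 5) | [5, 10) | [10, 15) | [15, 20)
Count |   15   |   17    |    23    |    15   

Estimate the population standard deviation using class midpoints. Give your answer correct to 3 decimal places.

5.257

Midpoints: 2.5, 7.5, 12.5, 17.5
n = 70, Σfm = 715, mean = 10.2143
Σfm² = 9237.5
Σf(m − x̄)² = Σfm² − (Σfm)²/n = 9237.5 − 715²/70 = 1934.2857
Population variance = 1934.2857 / 70 = 27.6327
Standard deviation = √27.6327 = 5.2567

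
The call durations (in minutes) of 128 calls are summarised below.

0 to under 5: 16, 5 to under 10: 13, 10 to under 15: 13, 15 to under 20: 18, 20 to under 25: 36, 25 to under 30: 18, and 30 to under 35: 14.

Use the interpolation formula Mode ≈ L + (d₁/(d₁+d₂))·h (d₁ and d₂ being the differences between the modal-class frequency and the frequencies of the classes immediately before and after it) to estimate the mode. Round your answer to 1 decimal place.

22.5

Modal class: 20 to under 25 (highest frequency 36).
d₁ = 36 − 18 = 18, d₂ = 36 − 18 = 18
Mode ≈ 20 + (18/(18+18)) × 5 = 20 + 2.5000 = 22.5000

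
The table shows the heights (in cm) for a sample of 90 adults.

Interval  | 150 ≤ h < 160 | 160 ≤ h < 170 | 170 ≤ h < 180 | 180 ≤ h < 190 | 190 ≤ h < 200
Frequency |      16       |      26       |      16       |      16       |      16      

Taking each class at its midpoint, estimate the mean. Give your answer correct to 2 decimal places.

Midpoints: 155, 165, 175, 185, 195
Σfm = 16×155 + 26×165 + 16×175 + 16×185 + 16×195 = 15650
n = Σf = 90
Mean = 15650 / 90 = 173.8889

173.89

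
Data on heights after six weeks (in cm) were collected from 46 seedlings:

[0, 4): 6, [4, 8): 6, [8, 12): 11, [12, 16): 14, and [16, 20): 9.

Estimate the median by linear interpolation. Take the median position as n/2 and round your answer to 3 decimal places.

Cumulative frequencies: 6, 12, 23, 37, 46
n = 46; position = n/2 = 23.
This falls in the class [8, 12): L = 8, F = 12, f = 11, h = 4.
Median ≈ 8 + ((23 − 12) / 11) × 4 = 12.0000

12.000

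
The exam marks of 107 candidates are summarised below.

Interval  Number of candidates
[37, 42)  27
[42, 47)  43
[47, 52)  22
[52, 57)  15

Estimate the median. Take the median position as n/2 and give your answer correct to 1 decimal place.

Cumulative frequencies: 27, 70, 92, 107
n = 107; position = n/2 = 53.5.
This falls in the class [42, 47): L = 42, F = 27, f = 43, h = 5.
Median ≈ 42 + ((53.5 − 27) / 43) × 5 = 45.0814

45.1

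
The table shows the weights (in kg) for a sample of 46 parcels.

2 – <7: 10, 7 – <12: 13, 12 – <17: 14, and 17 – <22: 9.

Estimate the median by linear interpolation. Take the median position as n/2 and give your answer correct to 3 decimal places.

12.000

Cumulative frequencies: 10, 23, 37, 46
n = 46; position = n/2 = 23.
This falls in the class 7 – <12: L = 7, F = 10, f = 13, h = 5.
Median ≈ 7 + ((23 − 10) / 13) × 5 = 12.0000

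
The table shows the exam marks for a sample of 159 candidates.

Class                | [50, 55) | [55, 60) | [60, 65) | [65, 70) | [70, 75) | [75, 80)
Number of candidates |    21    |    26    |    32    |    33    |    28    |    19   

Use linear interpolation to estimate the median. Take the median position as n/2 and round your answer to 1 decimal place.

Cumulative frequencies: 21, 47, 79, 112, 140, 159
n = 159; position = n/2 = 79.5.
This falls in the class [65, 70): L = 65, F = 79, f = 33, h = 5.
Median ≈ 65 + ((79.5 − 79) / 33) × 5 = 65.0758

65.1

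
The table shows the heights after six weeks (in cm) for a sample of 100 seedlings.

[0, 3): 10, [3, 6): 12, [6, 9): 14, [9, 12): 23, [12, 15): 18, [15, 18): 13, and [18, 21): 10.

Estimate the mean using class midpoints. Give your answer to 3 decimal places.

Midpoints: 1.5, 4.5, 7.5, 10.5, 13.5, 16.5, 19.5
Σfm = 10×1.5 + 12×4.5 + 14×7.5 + 23×10.5 + 18×13.5 + 13×16.5 + 10×19.5 = 1068
n = Σf = 100
Mean = 1068 / 100 = 10.6800

10.680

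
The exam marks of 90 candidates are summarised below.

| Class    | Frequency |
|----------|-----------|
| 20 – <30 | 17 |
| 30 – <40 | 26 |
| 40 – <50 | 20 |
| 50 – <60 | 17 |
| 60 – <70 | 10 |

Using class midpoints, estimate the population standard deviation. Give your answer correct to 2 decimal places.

Midpoints: 25, 35, 45, 55, 65
n = 90, Σfm = 3820, mean = 42.4444
Σfm² = 176650
Σf(m − x̄)² = Σfm² − (Σfm)²/n = 176650 − 3820²/90 = 14512.2222
Population variance = 14512.2222 / 90 = 161.2469
Standard deviation = √161.2469 = 12.6983

12.70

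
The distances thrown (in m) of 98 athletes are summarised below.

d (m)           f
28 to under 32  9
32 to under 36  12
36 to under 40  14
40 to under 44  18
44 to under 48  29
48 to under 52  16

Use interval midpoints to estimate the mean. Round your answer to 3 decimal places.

Midpoints: 30, 34, 38, 42, 46, 50
Σfm = 9×30 + 12×34 + 14×38 + 18×42 + 29×46 + 16×50 = 4100
n = Σf = 98
Mean = 4100 / 98 = 41.8367

41.837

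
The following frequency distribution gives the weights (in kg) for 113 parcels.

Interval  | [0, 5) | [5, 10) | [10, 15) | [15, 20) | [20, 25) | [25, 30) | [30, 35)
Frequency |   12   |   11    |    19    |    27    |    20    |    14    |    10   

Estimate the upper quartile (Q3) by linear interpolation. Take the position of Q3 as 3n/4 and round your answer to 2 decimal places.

Cumulative frequencies: 12, 23, 42, 69, 89, 103, 113
n = 113; position = 3n/4 = 84.75.
This falls in the class [20, 25): L = 20, F = 69, f = 20, h = 5.
Upper quartile ≈ 20 + ((84.75 − 69) / 20) × 5 = 23.9375

23.94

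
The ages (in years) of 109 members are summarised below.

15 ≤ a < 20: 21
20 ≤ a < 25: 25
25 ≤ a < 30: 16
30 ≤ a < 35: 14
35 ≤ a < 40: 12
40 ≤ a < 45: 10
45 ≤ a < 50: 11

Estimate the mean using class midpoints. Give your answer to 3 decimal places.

Midpoints: 17.5, 22.5, 27.5, 32.5, 37.5, 42.5, 47.5
Σfm = 21×17.5 + 25×22.5 + 16×27.5 + 14×32.5 + 12×37.5 + 10×42.5 + 11×47.5 = 3222.5
n = Σf = 109
Mean = 3222.5 / 109 = 29.5642

29.564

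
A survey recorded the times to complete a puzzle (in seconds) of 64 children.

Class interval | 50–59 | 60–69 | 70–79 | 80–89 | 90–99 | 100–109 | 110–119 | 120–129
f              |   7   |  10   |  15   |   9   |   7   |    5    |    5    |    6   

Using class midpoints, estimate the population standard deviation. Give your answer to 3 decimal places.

21.139

Midpoints: 54.5, 64.5, 74.5, 84.5, 94.5, 104.5, 114.5, 124.5
n = 64, Σfm = 5408, mean = 84.5000
Σfm² = 485576
Σf(m − x̄)² = Σfm² − (Σfm)²/n = 485576 − 5408²/64 = 28600.0000
Population variance = 28600.0000 / 64 = 446.8750
Standard deviation = √446.8750 = 21.1394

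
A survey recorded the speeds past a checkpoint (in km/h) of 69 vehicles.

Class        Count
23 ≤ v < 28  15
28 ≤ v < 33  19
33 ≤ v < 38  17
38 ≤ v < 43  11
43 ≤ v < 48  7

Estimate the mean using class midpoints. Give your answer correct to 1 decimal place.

33.8

Midpoints: 25.5, 30.5, 35.5, 40.5, 45.5
Σfm = 15×25.5 + 19×30.5 + 17×35.5 + 11×40.5 + 7×45.5 = 2329.5
n = Σf = 69
Mean = 2329.5 / 69 = 33.7609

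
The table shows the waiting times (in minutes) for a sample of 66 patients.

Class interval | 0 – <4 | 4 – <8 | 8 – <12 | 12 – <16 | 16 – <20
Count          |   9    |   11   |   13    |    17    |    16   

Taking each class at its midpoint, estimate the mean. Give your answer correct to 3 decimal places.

Midpoints: 2, 6, 10, 14, 18
Σfm = 9×2 + 11×6 + 13×10 + 17×14 + 16×18 = 740
n = Σf = 66
Mean = 740 / 66 = 11.2121

11.212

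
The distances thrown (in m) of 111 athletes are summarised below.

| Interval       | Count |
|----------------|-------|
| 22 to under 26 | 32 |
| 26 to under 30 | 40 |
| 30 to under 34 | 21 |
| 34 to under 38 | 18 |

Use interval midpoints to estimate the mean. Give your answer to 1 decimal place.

28.9

Midpoints: 24, 28, 32, 36
Σfm = 32×24 + 40×28 + 21×32 + 18×36 = 3208
n = Σf = 111
Mean = 3208 / 111 = 28.9009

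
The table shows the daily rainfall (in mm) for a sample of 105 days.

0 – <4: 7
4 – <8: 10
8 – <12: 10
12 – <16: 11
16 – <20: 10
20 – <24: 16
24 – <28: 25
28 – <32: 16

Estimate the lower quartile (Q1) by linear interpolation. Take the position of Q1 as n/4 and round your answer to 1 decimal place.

Cumulative frequencies: 7, 17, 27, 38, 48, 64, 89, 105
n = 105; position = n/4 = 26.25.
This falls in the class 8 – <12: L = 8, F = 17, f = 10, h = 4.
Lower quartile ≈ 8 + ((26.25 − 17) / 10) × 4 = 11.7000

11.7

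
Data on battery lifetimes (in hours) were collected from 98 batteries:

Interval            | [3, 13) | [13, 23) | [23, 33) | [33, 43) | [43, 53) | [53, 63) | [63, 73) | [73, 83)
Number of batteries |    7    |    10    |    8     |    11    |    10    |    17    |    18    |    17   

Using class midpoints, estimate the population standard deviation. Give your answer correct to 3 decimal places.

Midpoints: 8, 18, 28, 38, 48, 58, 68, 78
n = 98, Σfm = 4894, mean = 49.9388
Σfm² = 292732
Σf(m − x̄)² = Σfm² − (Σfm)²/n = 292732 − 4894²/98 = 48331.6327
Population variance = 48331.6327 / 98 = 493.1799
Standard deviation = √493.1799 = 22.2077

22.208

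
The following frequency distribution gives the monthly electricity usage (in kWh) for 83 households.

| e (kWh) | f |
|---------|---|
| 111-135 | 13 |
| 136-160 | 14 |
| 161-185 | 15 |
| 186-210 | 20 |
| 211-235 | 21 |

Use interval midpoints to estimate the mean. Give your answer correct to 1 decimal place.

Midpoints: 123, 148, 173, 198, 223
Σfm = 13×123 + 14×148 + 15×173 + 20×198 + 21×223 = 14909
n = Σf = 83
Mean = 14909 / 83 = 179.6265

179.6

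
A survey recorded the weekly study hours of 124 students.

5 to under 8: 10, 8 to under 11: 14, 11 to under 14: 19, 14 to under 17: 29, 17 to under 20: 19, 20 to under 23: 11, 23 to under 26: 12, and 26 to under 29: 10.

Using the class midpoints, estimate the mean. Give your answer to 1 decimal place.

16.5

Midpoints: 6.5, 9.5, 12.5, 15.5, 18.5, 21.5, 24.5, 27.5
Σfm = 10×6.5 + 14×9.5 + 19×12.5 + 29×15.5 + 19×18.5 + 11×21.5 + 12×24.5 + 10×27.5 = 2042
n = Σf = 124
Mean = 2042 / 124 = 16.4677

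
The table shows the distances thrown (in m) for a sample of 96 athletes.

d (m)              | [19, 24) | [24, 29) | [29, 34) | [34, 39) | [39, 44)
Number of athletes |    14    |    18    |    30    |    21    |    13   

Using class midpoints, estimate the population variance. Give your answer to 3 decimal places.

38.279

Midpoints: 21.5, 26.5, 31.5, 36.5, 41.5
n = 96, Σfm = 3029, mean = 31.5521
Σfm² = 99246
Σf(m − x̄)² = Σfm² − (Σfm)²/n = 99246 − 3029²/96 = 3674.7396
Population variance = 3674.7396 / 96 = 38.2785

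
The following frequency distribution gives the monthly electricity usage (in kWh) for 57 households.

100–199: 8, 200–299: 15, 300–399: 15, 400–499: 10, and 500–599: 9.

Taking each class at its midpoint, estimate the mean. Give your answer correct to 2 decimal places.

344.24

Midpoints: 149.5, 249.5, 349.5, 449.5, 549.5
Σfm = 8×149.5 + 15×249.5 + 15×349.5 + 10×449.5 + 9×549.5 = 19621.5
n = Σf = 57
Mean = 19621.5 / 57 = 344.2368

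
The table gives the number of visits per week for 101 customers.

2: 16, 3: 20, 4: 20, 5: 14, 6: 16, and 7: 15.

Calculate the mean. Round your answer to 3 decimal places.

Values: 2, 3, 4, 5, 6, 7
Σfx = 16×2 + 20×3 + 20×4 + 14×5 + 16×6 + 15×7 = 443
n = Σf = 101
Mean = 443 / 101 = 4.3861

4.386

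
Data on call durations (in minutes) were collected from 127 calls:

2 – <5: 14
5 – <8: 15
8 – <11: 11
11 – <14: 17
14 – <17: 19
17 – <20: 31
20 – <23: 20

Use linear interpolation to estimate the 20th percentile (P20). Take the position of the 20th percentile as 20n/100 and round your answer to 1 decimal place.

Cumulative frequencies: 14, 29, 40, 57, 76, 107, 127
n = 127; position = 20n/100 = 25.4.
This falls in the class 5 – <8: L = 5, F = 14, f = 15, h = 3.
20th percentile ≈ 5 + ((25.4 − 14) / 15) × 3 = 7.2800

7.3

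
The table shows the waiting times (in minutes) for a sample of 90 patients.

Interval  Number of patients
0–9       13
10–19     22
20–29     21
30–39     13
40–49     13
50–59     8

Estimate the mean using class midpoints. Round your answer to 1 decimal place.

Midpoints: 4.5, 14.5, 24.5, 34.5, 44.5, 54.5
Σfm = 13×4.5 + 22×14.5 + 21×24.5 + 13×34.5 + 13×44.5 + 8×54.5 = 2355
n = Σf = 90
Mean = 2355 / 90 = 26.1667

26.2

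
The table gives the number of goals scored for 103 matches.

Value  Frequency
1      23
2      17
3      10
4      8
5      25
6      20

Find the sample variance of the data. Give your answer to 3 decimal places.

Values: 1, 2, 3, 4, 5, 6
n = 103, Σfx = 364, mean = 3.5340
Σfx² = 1654
Σf(x − x̄)² = Σfx² − (Σfx)²/n = 1654 − 364²/103 = 367.6311
Sample variance = 367.6311 / 102 = 3.6042

3.604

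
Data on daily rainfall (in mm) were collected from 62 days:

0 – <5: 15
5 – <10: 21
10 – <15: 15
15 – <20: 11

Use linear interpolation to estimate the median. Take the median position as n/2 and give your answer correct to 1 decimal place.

Cumulative frequencies: 15, 36, 51, 62
n = 62; position = n/2 = 31.
This falls in the class 5 – <10: L = 5, F = 15, f = 21, h = 5.
Median ≈ 5 + ((31 − 15) / 21) × 5 = 8.8095

8.8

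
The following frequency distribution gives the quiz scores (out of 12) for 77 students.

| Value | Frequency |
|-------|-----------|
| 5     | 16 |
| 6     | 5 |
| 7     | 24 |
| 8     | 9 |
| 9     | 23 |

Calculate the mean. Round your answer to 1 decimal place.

Values: 5, 6, 7, 8, 9
Σfx = 16×5 + 5×6 + 24×7 + 9×8 + 23×9 = 557
n = Σf = 77
Mean = 557 / 77 = 7.2338

7.2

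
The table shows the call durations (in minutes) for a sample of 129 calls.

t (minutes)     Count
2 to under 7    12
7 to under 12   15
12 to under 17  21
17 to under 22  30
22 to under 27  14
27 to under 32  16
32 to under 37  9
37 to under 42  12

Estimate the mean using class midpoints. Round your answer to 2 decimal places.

Midpoints: 4.5, 9.5, 14.5, 19.5, 24.5, 29.5, 34.5, 39.5
Σfm = 12×4.5 + 15×9.5 + 21×14.5 + 30×19.5 + 14×24.5 + 16×29.5 + 9×34.5 + 12×39.5 = 2685.5
n = Σf = 129
Mean = 2685.5 / 129 = 20.8178

20.82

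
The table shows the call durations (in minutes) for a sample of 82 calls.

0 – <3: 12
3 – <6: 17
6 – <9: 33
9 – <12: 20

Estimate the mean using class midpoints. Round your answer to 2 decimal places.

6.73

Midpoints: 1.5, 4.5, 7.5, 10.5
Σfm = 12×1.5 + 17×4.5 + 33×7.5 + 20×10.5 = 552
n = Σf = 82
Mean = 552 / 82 = 6.7317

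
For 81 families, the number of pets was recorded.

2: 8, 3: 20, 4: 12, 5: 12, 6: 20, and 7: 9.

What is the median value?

Cumulative frequencies: 8, 28, 40, 52, 72, 81
n = 81, so the median is the value in position (n+1)/2 = 41.
Position 41 falls at value 5.

5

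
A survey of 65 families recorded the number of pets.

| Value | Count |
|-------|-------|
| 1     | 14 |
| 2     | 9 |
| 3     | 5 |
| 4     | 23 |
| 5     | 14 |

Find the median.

Cumulative frequencies: 14, 23, 28, 51, 65
n = 65, so the median is the value in position (n+1)/2 = 33.
Position 33 falls at value 4.

4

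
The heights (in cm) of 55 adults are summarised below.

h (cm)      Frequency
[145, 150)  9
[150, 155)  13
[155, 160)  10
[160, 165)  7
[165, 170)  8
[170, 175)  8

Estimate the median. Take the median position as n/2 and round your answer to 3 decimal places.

Cumulative frequencies: 9, 22, 32, 39, 47, 55
n = 55; position = n/2 = 27.5.
This falls in the class [155, 160): L = 155, F = 22, f = 10, h = 5.
Median ≈ 155 + ((27.5 − 22) / 10) × 5 = 157.7500

157.750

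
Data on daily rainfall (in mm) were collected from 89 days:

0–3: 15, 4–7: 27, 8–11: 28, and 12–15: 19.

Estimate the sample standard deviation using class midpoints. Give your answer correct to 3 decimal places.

Midpoints: 1.5, 5.5, 9.5, 13.5
n = 89, Σfm = 693.5, mean = 7.7921
Σfm² = 6840.25
Σf(m − x̄)² = Σfm² − (Σfm)²/n = 6840.25 − 693.5²/89 = 1436.4045
Sample variance = 1436.4045 / 88 = 16.3228
Standard deviation = √16.3228 = 4.0401

4.040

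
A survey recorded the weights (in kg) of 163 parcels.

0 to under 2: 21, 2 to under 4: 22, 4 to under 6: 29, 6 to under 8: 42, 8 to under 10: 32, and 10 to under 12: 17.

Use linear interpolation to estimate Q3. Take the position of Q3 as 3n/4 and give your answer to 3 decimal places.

8.516

Cumulative frequencies: 21, 43, 72, 114, 146, 163
n = 163; position = 3n/4 = 122.25.
This falls in the class 8 to under 10: L = 8, F = 114, f = 32, h = 2.
Upper quartile ≈ 8 + ((122.25 − 114) / 32) × 2 = 8.5156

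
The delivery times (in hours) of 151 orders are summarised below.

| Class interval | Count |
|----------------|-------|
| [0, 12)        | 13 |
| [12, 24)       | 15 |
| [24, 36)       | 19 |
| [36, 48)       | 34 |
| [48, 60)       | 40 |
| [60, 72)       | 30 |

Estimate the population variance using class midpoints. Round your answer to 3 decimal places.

338.587

Midpoints: 6, 18, 30, 42, 54, 66
n = 151, Σfm = 6486, mean = 42.9536
Σfm² = 329724
Σf(m − x̄)² = Σfm² − (Σfm)²/n = 329724 − 6486²/151 = 51126.6755
Population variance = 51126.6755 / 151 = 338.5873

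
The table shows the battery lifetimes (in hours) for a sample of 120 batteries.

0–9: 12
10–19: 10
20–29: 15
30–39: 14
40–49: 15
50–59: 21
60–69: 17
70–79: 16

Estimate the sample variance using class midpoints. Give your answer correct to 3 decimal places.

Midpoints: 4.5, 14.5, 24.5, 34.5, 44.5, 54.5, 64.5, 74.5
n = 120, Σfm = 5150, mean = 42.9167
Σfm² = 279620
Σf(m − x̄)² = Σfm² − (Σfm)²/n = 279620 − 5150²/120 = 58599.1667
Sample variance = 58599.1667 / 119 = 492.4300

492.430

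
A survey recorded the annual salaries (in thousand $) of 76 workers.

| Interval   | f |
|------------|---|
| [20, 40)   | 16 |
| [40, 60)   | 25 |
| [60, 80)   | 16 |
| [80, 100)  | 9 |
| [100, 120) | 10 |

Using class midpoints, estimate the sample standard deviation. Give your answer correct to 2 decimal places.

26.10

Midpoints: 30, 50, 70, 90, 110
n = 76, Σfm = 4760, mean = 62.6316
Σfm² = 349200
Σf(m − x̄)² = Σfm² − (Σfm)²/n = 349200 − 4760²/76 = 51073.6842
Sample variance = 51073.6842 / 75 = 680.9825
Standard deviation = √680.9825 = 26.0956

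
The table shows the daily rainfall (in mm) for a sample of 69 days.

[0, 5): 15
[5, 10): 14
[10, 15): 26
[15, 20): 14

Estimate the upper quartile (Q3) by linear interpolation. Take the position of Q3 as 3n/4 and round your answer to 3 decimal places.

14.375

Cumulative frequencies: 15, 29, 55, 69
n = 69; position = 3n/4 = 51.75.
This falls in the class [10, 15): L = 10, F = 29, f = 26, h = 5.
Upper quartile ≈ 10 + ((51.75 − 29) / 26) × 5 = 14.3750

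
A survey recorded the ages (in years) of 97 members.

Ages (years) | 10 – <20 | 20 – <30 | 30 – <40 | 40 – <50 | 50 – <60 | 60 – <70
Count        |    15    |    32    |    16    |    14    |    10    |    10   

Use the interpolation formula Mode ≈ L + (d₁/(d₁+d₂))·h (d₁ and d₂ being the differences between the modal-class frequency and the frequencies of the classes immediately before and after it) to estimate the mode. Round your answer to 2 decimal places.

25.15

Modal class: 20 – <30 (highest frequency 32).
d₁ = 32 − 15 = 17, d₂ = 32 − 16 = 16
Mode ≈ 20 + (17/(17+16)) × 10 = 20 + 5.1515 = 25.1515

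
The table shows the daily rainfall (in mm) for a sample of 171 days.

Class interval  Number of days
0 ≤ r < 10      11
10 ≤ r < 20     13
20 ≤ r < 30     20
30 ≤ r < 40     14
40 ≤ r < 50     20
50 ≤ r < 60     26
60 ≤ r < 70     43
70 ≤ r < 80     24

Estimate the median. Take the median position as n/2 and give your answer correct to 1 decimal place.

52.9

Cumulative frequencies: 11, 24, 44, 58, 78, 104, 147, 171
n = 171; position = n/2 = 85.5.
This falls in the class 50 ≤ r < 60: L = 50, F = 78, f = 26, h = 10.
Median ≈ 50 + ((85.5 − 78) / 26) × 10 = 52.8846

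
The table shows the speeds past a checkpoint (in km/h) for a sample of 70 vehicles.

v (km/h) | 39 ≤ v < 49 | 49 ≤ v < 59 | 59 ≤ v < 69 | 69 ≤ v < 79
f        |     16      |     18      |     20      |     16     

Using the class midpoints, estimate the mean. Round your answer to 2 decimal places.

59.14

Midpoints: 44, 54, 64, 74
Σfm = 16×44 + 18×54 + 20×64 + 16×74 = 4140
n = Σf = 70
Mean = 4140 / 70 = 59.1429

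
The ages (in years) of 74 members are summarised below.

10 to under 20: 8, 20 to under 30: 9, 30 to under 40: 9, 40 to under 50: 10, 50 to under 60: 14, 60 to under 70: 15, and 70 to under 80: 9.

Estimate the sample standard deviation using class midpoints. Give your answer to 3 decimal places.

19.110

Midpoints: 15, 25, 35, 45, 55, 65, 75
n = 74, Σfm = 3530, mean = 47.7027
Σfm² = 195050
Σf(m − x̄)² = Σfm² − (Σfm)²/n = 195050 − 3530²/74 = 26659.4595
Sample variance = 26659.4595 / 73 = 365.1981
Standard deviation = √365.1981 = 19.1102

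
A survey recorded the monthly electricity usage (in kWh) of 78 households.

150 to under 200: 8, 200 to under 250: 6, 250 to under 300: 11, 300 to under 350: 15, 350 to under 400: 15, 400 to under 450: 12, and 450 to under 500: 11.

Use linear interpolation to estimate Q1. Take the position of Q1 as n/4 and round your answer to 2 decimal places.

Cumulative frequencies: 8, 14, 25, 40, 55, 67, 78
n = 78; position = n/4 = 19.5.
This falls in the class 250 to under 300: L = 250, F = 14, f = 11, h = 50.
Lower quartile ≈ 250 + ((19.5 − 14) / 11) × 50 = 275.0000

275.00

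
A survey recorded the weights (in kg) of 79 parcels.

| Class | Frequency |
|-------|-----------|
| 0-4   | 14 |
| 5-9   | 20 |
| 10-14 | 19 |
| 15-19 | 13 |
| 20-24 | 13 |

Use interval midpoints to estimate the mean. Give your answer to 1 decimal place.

Midpoints: 2, 7, 12, 17, 22
Σfm = 14×2 + 20×7 + 19×12 + 13×17 + 13×22 = 903
n = Σf = 79
Mean = 903 / 79 = 11.4304

11.4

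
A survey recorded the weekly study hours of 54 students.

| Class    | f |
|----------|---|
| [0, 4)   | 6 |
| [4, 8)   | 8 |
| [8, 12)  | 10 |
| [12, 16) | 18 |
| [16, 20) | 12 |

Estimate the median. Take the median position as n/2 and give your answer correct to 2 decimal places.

12.67

Cumulative frequencies: 6, 14, 24, 42, 54
n = 54; position = n/2 = 27.
This falls in the class [12, 16): L = 12, F = 24, f = 18, h = 4.
Median ≈ 12 + ((27 − 24) / 18) × 4 = 12.6667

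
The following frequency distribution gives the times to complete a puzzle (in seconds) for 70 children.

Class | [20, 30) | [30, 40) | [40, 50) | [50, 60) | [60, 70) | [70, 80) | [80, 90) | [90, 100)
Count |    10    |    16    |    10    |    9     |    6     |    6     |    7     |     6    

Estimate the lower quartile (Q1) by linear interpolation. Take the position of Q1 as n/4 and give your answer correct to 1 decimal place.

Cumulative frequencies: 10, 26, 36, 45, 51, 57, 64, 70
n = 70; position = n/4 = 17.5.
This falls in the class [30, 40): L = 30, F = 10, f = 16, h = 10.
Lower quartile ≈ 30 + ((17.5 − 10) / 16) × 10 = 34.6875

34.7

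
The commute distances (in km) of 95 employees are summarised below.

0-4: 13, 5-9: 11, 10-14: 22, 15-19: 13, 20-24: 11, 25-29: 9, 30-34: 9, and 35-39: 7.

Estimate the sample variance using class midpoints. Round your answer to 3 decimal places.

112.497

Midpoints: 2, 7, 12, 17, 22, 27, 32, 37
n = 95, Σfm = 1620, mean = 17.0526
Σfm² = 38200
Σf(m − x̄)² = Σfm² − (Σfm)²/n = 38200 − 1620²/95 = 10574.7368
Sample variance = 10574.7368 / 94 = 112.4972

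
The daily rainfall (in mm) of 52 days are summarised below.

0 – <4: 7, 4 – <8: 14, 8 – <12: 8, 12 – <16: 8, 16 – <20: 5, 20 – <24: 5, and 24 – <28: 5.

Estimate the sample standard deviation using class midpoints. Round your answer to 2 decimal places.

Midpoints: 2, 6, 10, 14, 18, 22, 26
n = 52, Σfm = 620, mean = 11.9231
Σfm² = 10320
Σf(m − x̄)² = Σfm² − (Σfm)²/n = 10320 − 620²/52 = 2927.6923
Sample variance = 2927.6923 / 51 = 57.4057
Standard deviation = √57.4057 = 7.5767

7.58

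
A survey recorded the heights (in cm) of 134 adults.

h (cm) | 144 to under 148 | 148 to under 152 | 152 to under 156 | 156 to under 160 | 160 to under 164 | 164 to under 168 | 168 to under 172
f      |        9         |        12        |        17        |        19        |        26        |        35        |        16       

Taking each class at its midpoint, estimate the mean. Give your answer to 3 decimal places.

160.269

Midpoints: 146, 150, 154, 158, 162, 166, 170
Σfm = 9×146 + 12×150 + 17×154 + 19×158 + 26×162 + 35×166 + 16×170 = 21476
n = Σf = 134
Mean = 21476 / 134 = 160.2687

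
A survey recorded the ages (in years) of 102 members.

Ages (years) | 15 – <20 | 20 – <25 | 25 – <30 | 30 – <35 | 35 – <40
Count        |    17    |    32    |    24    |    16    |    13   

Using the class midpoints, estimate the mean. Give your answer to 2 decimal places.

Midpoints: 17.5, 22.5, 27.5, 32.5, 37.5
Σfm = 17×17.5 + 32×22.5 + 24×27.5 + 16×32.5 + 13×37.5 = 2685
n = Σf = 102
Mean = 2685 / 102 = 26.3235

26.32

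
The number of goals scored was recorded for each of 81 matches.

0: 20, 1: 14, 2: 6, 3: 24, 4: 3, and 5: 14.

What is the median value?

Cumulative frequencies: 20, 34, 40, 64, 67, 81
n = 81, so the median is the value in position (n+1)/2 = 41.
Position 41 falls at value 3.

3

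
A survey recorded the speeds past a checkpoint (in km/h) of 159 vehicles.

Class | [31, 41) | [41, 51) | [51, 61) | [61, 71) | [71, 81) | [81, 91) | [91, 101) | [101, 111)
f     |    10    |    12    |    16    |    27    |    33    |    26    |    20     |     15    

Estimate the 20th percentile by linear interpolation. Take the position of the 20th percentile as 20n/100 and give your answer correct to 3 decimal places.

57.125

Cumulative frequencies: 10, 22, 38, 65, 98, 124, 144, 159
n = 159; position = 20n/100 = 31.8.
This falls in the class [51, 61): L = 51, F = 22, f = 16, h = 10.
20th percentile ≈ 51 + ((31.8 − 22) / 16) × 10 = 57.1250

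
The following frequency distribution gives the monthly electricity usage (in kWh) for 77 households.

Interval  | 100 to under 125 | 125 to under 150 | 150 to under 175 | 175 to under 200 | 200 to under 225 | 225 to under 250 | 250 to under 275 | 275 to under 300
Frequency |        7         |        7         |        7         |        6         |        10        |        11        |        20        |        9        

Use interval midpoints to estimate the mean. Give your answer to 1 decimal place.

Midpoints: 112.5, 137.5, 162.5, 187.5, 212.5, 237.5, 262.5, 287.5
Σfm = 7×112.5 + 7×137.5 + 7×162.5 + 6×187.5 + 10×212.5 + 11×237.5 + 20×262.5 + 9×287.5 = 16587.5
n = Σf = 77
Mean = 16587.5 / 77 = 215.4221

215.4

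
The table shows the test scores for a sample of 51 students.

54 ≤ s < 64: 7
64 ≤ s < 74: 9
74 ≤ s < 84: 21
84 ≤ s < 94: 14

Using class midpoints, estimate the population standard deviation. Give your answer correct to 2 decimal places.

9.84

Midpoints: 59, 69, 79, 89
n = 51, Σfm = 3939, mean = 77.2353
Σfm² = 309171
Σf(m − x̄)² = Σfm² − (Σfm)²/n = 309171 − 3939²/51 = 4941.1765
Population variance = 4941.1765 / 51 = 96.8858
Standard deviation = √96.8858 = 9.8431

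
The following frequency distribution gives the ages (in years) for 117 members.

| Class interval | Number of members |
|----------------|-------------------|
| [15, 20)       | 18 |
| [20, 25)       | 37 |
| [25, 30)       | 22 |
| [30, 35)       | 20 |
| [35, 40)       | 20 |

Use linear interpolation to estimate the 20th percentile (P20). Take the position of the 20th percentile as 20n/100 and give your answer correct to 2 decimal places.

Cumulative frequencies: 18, 55, 77, 97, 117
n = 117; position = 20n/100 = 23.4.
This falls in the class [20, 25): L = 20, F = 18, f = 37, h = 5.
20th percentile ≈ 20 + ((23.4 − 18) / 37) × 5 = 20.7297

20.73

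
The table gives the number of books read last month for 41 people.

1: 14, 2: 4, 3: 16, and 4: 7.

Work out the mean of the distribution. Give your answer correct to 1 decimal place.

2.4

Values: 1, 2, 3, 4
Σfx = 14×1 + 4×2 + 16×3 + 7×4 = 98
n = Σf = 41
Mean = 98 / 41 = 2.3902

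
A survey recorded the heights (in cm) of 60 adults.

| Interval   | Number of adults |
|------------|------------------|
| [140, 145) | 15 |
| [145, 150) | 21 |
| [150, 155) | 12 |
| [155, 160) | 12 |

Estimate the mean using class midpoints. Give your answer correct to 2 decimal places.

Midpoints: 142.5, 147.5, 152.5, 157.5
Σfm = 15×142.5 + 21×147.5 + 12×152.5 + 12×157.5 = 8955
n = Σf = 60
Mean = 8955 / 60 = 149.2500

149.25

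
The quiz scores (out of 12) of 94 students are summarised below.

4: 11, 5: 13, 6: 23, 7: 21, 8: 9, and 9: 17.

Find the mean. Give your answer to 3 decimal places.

Values: 4, 5, 6, 7, 8, 9
Σfx = 11×4 + 13×5 + 23×6 + 21×7 + 9×8 + 17×9 = 619
n = Σf = 94
Mean = 619 / 94 = 6.5851

6.585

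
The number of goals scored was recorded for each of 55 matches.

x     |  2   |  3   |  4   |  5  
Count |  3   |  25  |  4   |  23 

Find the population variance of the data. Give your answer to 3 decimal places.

1.070

Values: 2, 3, 4, 5
n = 55, Σfx = 212, mean = 3.8545
Σfx² = 876
Σf(x − x̄)² = Σfx² − (Σfx)²/n = 876 − 212²/55 = 58.8364
Population variance = 58.8364 / 55 = 1.0698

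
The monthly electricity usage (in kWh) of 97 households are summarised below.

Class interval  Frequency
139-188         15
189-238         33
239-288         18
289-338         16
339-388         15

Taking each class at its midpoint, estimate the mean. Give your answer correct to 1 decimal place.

254.7

Midpoints: 163.5, 213.5, 263.5, 313.5, 363.5
Σfm = 15×163.5 + 33×213.5 + 18×263.5 + 16×313.5 + 15×363.5 = 24709.5
n = Σf = 97
Mean = 24709.5 / 97 = 254.7371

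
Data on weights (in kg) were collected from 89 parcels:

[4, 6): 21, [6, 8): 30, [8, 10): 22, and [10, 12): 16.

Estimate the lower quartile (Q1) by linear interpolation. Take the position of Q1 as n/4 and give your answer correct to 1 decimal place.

Cumulative frequencies: 21, 51, 73, 89
n = 89; position = n/4 = 22.25.
This falls in the class [6, 8): L = 6, F = 21, f = 30, h = 2.
Lower quartile ≈ 6 + ((22.25 − 21) / 30) × 2 = 6.0833

6.1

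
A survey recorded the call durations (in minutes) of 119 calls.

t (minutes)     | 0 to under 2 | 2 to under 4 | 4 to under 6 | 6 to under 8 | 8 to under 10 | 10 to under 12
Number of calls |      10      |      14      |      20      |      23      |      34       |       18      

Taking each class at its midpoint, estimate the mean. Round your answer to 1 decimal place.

6.9

Midpoints: 1, 3, 5, 7, 9, 11
Σfm = 10×1 + 14×3 + 20×5 + 23×7 + 34×9 + 18×11 = 817
n = Σf = 119
Mean = 817 / 119 = 6.8655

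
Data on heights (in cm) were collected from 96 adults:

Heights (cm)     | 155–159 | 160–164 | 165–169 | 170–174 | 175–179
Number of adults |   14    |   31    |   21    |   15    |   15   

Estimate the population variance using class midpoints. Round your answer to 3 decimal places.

Midpoints: 157, 162, 167, 172, 177
n = 96, Σfm = 15962, mean = 166.2708
Σfm² = 2658014
Σf(m − x̄)² = Σfm² − (Σfm)²/n = 2658014 − 15962²/96 = 3998.9583
Population variance = 3998.9583 / 96 = 41.6558

41.656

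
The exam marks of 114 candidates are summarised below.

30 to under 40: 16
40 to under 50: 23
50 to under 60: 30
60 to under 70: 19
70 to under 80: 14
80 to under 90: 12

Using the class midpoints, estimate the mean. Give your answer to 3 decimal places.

Midpoints: 35, 45, 55, 65, 75, 85
Σfm = 16×35 + 23×45 + 30×55 + 19×65 + 14×75 + 12×85 = 6550
n = Σf = 114
Mean = 6550 / 114 = 57.4561

57.456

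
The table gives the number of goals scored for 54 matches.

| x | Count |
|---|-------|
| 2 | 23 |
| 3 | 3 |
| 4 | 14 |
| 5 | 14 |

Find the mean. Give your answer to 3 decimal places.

3.352

Values: 2, 3, 4, 5
Σfx = 23×2 + 3×3 + 14×4 + 14×5 = 181
n = Σf = 54
Mean = 181 / 54 = 3.3519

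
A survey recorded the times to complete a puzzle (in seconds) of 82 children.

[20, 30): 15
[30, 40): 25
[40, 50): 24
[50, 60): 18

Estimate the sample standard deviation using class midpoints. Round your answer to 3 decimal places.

Midpoints: 25, 35, 45, 55
n = 82, Σfm = 3320, mean = 40.4878
Σfm² = 143050
Σf(m − x̄)² = Σfm² − (Σfm)²/n = 143050 − 3320²/82 = 8630.4878
Sample variance = 8630.4878 / 81 = 106.5492
Standard deviation = √106.5492 = 10.3223

10.322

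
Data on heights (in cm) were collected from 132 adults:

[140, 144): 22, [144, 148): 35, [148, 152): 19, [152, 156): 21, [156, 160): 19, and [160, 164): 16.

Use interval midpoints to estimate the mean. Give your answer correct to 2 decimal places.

Midpoints: 142, 146, 150, 154, 158, 162
Σfm = 22×142 + 35×146 + 19×150 + 21×154 + 19×158 + 16×162 = 19912
n = Σf = 132
Mean = 19912 / 132 = 150.8485

150.85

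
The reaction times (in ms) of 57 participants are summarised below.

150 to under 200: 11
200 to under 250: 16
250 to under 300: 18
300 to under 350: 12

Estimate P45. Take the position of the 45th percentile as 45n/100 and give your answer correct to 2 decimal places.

245.78

Cumulative frequencies: 11, 27, 45, 57
n = 57; position = 45n/100 = 25.65.
This falls in the class 200 to under 250: L = 200, F = 11, f = 16, h = 50.
45th percentile ≈ 200 + ((25.65 − 11) / 16) × 50 = 245.7812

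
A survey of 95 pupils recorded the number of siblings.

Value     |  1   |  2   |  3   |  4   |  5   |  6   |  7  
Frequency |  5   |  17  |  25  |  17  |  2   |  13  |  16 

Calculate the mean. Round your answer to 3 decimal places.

Values: 1, 2, 3, 4, 5, 6, 7
Σfx = 5×1 + 17×2 + 25×3 + 17×4 + 2×5 + 13×6 + 16×7 = 382
n = Σf = 95
Mean = 382 / 95 = 4.0211

4.021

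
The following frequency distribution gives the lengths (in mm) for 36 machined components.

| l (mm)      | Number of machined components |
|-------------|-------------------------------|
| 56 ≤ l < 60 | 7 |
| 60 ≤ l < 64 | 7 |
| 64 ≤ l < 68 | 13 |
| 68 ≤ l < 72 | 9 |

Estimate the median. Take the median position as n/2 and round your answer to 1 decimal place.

65.2

Cumulative frequencies: 7, 14, 27, 36
n = 36; position = n/2 = 18.
This falls in the class 64 ≤ l < 68: L = 64, F = 14, f = 13, h = 4.
Median ≈ 64 + ((18 − 14) / 13) × 4 = 65.2308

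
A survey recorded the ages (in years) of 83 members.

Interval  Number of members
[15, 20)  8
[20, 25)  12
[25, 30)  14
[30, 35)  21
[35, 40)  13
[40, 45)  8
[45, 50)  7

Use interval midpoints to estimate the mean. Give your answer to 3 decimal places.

31.777

Midpoints: 17.5, 22.5, 27.5, 32.5, 37.5, 42.5, 47.5
Σfm = 8×17.5 + 12×22.5 + 14×27.5 + 21×32.5 + 13×37.5 + 8×42.5 + 7×47.5 = 2637.5
n = Σf = 83
Mean = 2637.5 / 83 = 31.7771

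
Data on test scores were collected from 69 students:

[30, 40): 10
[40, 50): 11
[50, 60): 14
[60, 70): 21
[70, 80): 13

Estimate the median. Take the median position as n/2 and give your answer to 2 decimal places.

Cumulative frequencies: 10, 21, 35, 56, 69
n = 69; position = n/2 = 34.5.
This falls in the class [50, 60): L = 50, F = 21, f = 14, h = 10.
Median ≈ 50 + ((34.5 − 21) / 14) × 10 = 59.6429

59.64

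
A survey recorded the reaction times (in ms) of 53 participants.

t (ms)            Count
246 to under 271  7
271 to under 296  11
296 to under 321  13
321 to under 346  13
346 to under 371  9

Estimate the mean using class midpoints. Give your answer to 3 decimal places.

Midpoints: 258.5, 283.5, 308.5, 333.5, 358.5
Σfm = 7×258.5 + 11×283.5 + 13×308.5 + 13×333.5 + 9×358.5 = 16500.5
n = Σf = 53
Mean = 16500.5 / 53 = 311.3302

311.330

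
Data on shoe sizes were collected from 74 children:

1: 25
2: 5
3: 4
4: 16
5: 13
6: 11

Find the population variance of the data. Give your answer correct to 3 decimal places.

Values: 1, 2, 3, 4, 5, 6
n = 74, Σfx = 242, mean = 3.2703
Σfx² = 1058
Σf(x − x̄)² = Σfx² − (Σfx)²/n = 1058 − 242²/74 = 266.5946
Population variance = 266.5946 / 74 = 3.6026

3.603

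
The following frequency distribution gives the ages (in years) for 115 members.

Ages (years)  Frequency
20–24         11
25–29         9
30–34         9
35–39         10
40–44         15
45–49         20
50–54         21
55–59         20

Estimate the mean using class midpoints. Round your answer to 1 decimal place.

Midpoints: 22, 27, 32, 37, 42, 47, 52, 57
Σfm = 11×22 + 9×27 + 9×32 + 10×37 + 15×42 + 20×47 + 21×52 + 20×57 = 4945
n = Σf = 115
Mean = 4945 / 115 = 43.0000

43.0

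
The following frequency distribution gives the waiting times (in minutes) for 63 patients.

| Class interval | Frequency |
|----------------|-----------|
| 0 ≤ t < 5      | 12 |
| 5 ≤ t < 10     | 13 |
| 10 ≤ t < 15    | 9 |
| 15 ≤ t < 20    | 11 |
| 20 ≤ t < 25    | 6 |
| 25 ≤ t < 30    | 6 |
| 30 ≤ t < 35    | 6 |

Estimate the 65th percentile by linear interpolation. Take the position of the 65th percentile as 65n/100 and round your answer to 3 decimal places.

18.159

Cumulative frequencies: 12, 25, 34, 45, 51, 57, 63
n = 63; position = 65n/100 = 40.95.
This falls in the class 15 ≤ t < 20: L = 15, F = 34, f = 11, h = 5.
65th percentile ≈ 15 + ((40.95 − 34) / 11) × 5 = 18.1591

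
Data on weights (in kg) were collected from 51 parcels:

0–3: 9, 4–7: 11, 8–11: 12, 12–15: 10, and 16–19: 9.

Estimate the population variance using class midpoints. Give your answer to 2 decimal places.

Midpoints: 1.5, 5.5, 9.5, 13.5, 17.5
n = 51, Σfm = 480.5, mean = 9.4216
Σfm² = 6014.75
Σf(m − x̄)² = Σfm² − (Σfm)²/n = 6014.75 − 480.5²/51 = 1487.6863
Population variance = 1487.6863 / 51 = 29.1703

29.17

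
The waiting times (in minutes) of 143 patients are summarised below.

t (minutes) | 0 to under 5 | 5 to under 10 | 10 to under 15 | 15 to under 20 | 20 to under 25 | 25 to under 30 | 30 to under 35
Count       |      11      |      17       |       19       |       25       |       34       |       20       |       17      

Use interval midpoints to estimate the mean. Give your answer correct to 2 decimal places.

18.86

Midpoints: 2.5, 7.5, 12.5, 17.5, 22.5, 27.5, 32.5
Σfm = 11×2.5 + 17×7.5 + 19×12.5 + 25×17.5 + 34×22.5 + 20×27.5 + 17×32.5 = 2697.5
n = Σf = 143
Mean = 2697.5 / 143 = 18.8636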